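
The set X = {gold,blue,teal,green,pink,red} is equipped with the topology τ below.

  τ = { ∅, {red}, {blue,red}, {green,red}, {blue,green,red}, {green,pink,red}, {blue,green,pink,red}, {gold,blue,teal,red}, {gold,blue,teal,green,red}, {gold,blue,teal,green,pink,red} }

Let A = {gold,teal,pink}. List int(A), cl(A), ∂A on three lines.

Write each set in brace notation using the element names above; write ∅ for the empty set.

int(A) = ∅
cl(A)  = {gold,teal,pink}
∂A     = {gold,teal,pink}

open subsets of A: ∅; so int(A) = ∅
closure: X∖int(X∖A) = X∖{blue,green,red} = {gold,teal,pink}
∂A = {gold,teal,pink} minus ∅ = {gold,teal,pink}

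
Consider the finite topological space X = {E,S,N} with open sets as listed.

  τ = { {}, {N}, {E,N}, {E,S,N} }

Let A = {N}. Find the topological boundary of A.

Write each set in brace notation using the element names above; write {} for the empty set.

interior: largest open inside A is {N} (from {}, {N})
cl via duality: int({E,S}) = {}, so X∖{} = {E,S,N}
cl∖int = {E,S}

{E,S}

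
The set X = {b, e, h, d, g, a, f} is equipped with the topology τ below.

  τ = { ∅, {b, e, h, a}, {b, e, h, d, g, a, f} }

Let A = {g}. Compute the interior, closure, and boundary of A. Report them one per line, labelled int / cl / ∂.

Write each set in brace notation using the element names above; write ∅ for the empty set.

interior: largest open inside A is ∅ (from ∅)
cl via duality: int({b, e, h, d, a, f}) = {b, e, h, a}, so X∖{b, e, h, a} = {d, g, f}
cl∖int = {d, g, f}

int(A) = ∅
cl(A)  = {d, g, f}
∂A     = {d, g, f}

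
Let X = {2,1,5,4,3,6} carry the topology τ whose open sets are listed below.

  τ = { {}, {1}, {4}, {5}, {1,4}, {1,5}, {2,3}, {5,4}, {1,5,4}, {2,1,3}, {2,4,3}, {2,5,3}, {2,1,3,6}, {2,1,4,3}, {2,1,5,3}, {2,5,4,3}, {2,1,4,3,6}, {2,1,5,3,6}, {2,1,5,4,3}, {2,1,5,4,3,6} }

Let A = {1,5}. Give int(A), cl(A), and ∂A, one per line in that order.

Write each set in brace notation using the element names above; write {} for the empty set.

int(A) = {1,5}
cl(A)  = {1,5,6}
∂A     = {6}

open subsets of A: {}, {1}, {5}, {1,5}; so int(A) = {1,5}
closure: X∖int(X∖A) = X∖{2,4,3} = {1,5,6}
∂A = {1,5,6} minus {1,5} = {6}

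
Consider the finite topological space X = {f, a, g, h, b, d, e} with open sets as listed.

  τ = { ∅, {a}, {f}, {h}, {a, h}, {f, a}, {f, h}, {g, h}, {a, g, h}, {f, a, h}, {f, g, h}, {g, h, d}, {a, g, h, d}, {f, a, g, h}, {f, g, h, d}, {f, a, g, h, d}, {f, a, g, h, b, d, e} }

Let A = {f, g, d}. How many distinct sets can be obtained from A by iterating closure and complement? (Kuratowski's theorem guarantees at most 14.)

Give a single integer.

closure: X∖int(X∖A) = X∖{a, h} = {f, g, b, d, e}
Let k=closure and c=complement:
  1. A     = {f, g, d}
  2. kA    = {f, g, b, d, e}
  3. cA    = {a, h, b, e}
  4. ckA   = {a, h}
  5. kcA   = {a, g, h, b, d, e}
  6. ckcA  = {f}
  7. kckcA = {f, b, e}
  8. ckckcA = {a, g, h, d}
— saturated at 8

8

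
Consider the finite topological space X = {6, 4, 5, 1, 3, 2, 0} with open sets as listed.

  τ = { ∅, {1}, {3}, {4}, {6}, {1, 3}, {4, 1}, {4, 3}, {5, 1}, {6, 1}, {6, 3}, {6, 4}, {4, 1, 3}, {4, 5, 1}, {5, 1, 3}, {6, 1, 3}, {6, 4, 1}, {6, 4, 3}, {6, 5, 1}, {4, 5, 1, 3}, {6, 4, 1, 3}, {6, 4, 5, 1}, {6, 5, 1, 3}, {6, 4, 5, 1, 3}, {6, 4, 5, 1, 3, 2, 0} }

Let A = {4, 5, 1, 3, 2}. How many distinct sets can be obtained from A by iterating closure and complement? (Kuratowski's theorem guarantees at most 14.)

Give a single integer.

closure: X∖int(X∖A) = X∖{6} = {4, 5, 1, 3, 2, 0}
Let k=closure and c=complement:
  1. A     = {4, 5, 1, 3, 2}
  2. kA    = {4, 5, 1, 3, 2, 0}
  3. cA    = {6, 0}
  4. ckA   = {6}
  5. kcA   = {6, 2, 0}
  6. ckcA  = {4, 5, 1, 3}
— saturated at 6

6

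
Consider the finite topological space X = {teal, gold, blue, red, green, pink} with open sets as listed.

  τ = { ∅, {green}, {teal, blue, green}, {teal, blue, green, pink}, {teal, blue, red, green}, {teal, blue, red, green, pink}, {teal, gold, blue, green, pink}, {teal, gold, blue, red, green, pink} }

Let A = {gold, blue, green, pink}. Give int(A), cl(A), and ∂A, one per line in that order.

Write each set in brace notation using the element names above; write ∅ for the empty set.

int(A) = {green}
cl(A)  = {teal, gold, blue, red, green, pink}
∂A     = {teal, gold, blue, red, pink}

opens ⊆ A: ∅, {green}; union → int = {green}
complement {teal, red}; its interior ∅; cl(A) = X∖∅ = {teal, gold, blue, red, green, pink}
boundary = {teal, gold, blue, red, green, pink} ∖ {green} = {teal, gold, blue, red, pink}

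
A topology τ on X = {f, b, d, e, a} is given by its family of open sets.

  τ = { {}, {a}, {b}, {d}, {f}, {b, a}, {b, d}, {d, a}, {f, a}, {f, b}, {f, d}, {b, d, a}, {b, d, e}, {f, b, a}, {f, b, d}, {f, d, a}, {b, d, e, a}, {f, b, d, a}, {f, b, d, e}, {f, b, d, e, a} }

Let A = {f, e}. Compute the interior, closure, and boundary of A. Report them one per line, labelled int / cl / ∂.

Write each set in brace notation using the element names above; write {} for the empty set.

open subsets of A: {}, {f}; so int(A) = {f}
closure: X∖int(X∖A) = X∖{b, d, a} = {f, e}
∂A = {f, e} minus {f} = {e}

int(A) = {f}
cl(A)  = {f, e}
∂A     = {e}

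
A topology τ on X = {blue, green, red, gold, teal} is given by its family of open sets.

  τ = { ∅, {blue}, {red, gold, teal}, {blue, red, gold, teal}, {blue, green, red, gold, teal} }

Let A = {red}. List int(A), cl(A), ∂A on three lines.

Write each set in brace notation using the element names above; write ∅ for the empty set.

int(A) = ∅
cl(A)  = {green, red, gold, teal}
∂A     = {green, red, gold, teal}

U open, U⊆A: ∅. int(A) = ⋃ = ∅
X∖A={blue, green, gold, teal}, int(X∖A)={blue}, hence cl(A)={green, red, gold, teal}
∂A: remove int from cl → {green, red, gold, teal}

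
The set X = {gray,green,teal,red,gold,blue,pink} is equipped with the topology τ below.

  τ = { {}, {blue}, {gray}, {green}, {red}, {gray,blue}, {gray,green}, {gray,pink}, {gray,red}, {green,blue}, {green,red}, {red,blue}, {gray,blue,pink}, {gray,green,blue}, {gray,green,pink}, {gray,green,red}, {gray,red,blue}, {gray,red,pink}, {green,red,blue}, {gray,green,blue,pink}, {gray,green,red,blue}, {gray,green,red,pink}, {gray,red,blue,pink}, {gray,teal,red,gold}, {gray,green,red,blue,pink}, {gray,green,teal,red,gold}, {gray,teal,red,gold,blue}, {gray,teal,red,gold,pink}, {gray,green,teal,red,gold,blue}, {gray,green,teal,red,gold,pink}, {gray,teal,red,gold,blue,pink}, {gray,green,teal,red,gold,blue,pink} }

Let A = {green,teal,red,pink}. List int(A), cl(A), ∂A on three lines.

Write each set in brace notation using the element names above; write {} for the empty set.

int(A) = {green,red}
cl(A)  = {green,teal,red,gold,pink}
∂A     = {teal,gold,pink}

interior: largest open inside A is {green,red} (from {}, {red}, {green}, {green,red})
cl via duality: int({gray,gold,blue}) = {gray,blue}, so X∖{gray,blue} = {green,teal,red,gold,pink}
cl∖int = {teal,gold,pink}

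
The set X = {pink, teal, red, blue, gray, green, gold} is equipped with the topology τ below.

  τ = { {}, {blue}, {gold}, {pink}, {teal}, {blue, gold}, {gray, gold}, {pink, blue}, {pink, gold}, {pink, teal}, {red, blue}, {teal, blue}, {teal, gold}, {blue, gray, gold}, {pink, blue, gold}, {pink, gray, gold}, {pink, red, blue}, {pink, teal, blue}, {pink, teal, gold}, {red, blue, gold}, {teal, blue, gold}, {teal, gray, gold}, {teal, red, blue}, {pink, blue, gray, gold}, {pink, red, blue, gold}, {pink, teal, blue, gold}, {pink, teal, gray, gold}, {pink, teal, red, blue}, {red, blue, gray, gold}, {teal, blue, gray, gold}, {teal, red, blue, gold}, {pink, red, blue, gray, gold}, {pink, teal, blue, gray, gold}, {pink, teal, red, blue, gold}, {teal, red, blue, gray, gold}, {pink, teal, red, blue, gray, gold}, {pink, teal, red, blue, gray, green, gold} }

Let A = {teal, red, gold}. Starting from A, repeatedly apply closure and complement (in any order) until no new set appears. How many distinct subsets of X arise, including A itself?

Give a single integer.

10

closure: X∖int(X∖A) = X∖{pink, blue} = {teal, red, gray, green, gold}
Let k=closure and c=complement:
  1. A     = {teal, red, gold}
  2. kA    = {teal, red, gray, green, gold}
  3. cA    = {pink, blue, gray, green}
  4. ckA   = {pink, blue}
  5. kcA   = {pink, red, blue, gray, green}
  6. kckA  = {pink, red, blue, green}
  7. ckcA  = {teal, gold}
  8. ckckA = {teal, gray, gold}
  9. kckcA = {teal, gray, green, gold}
  10. ckckcA = {pink, red, blue}
— saturated at 10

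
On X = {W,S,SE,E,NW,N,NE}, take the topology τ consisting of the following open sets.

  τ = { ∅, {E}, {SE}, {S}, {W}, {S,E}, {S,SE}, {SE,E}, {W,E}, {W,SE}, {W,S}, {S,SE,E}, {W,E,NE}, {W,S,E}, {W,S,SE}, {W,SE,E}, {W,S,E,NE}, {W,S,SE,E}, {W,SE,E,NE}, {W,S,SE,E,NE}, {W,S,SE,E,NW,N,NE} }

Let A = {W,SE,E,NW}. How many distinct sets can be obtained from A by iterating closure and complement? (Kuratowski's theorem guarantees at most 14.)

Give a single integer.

closure: X∖int(X∖A) = X∖{S} = {W,SE,E,NW,N,NE}
Let k=closure and c=complement:
  1. A     = {W,SE,E,NW}
  2. kA    = {W,SE,E,NW,N,NE}
  3. cA    = {S,N,NE}
  4. ckA   = {S}
  5. kcA   = {S,NW,N,NE}
  6. kckA  = {S,NW,N}
  7. ckcA  = {W,SE,E}
  8. ckckA = {W,SE,E,NE}
— saturated at 8

8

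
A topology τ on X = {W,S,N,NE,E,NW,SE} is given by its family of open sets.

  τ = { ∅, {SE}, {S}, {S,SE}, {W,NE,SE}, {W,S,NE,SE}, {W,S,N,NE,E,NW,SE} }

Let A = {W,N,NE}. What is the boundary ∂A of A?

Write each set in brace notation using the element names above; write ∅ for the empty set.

open subsets of A: ∅; so int(A) = ∅
closure: X∖int(X∖A) = X∖{S,SE} = {W,N,NE,E,NW}
∂A = {W,N,NE,E,NW} minus ∅ = {W,N,NE,E,NW}

{W,N,NE,E,NW}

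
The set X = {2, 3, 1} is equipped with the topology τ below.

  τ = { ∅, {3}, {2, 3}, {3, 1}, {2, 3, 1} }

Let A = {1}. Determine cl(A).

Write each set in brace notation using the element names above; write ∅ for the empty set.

cl via duality: int({2, 3}) = {2, 3}, so X∖{2, 3} = {1}

{1}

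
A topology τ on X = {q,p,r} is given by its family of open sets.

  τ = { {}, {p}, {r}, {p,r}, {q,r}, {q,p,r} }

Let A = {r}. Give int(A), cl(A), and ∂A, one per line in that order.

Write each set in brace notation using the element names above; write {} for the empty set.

U open, U⊆A: {}, {r}. int(A) = ⋃ = {r}
X∖A={q,p}, int(X∖A)={p}, hence cl(A)={q,r}
∂A: remove int from cl → {q}

int(A) = {r}
cl(A)  = {q,r}
∂A     = {q}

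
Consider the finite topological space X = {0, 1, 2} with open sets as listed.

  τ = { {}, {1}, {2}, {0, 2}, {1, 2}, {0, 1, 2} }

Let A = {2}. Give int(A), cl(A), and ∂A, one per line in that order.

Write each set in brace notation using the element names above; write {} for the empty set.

int(A) = {2}
cl(A)  = {0, 2}
∂A     = {0}

open subsets of A: {}, {2}; so int(A) = {2}
closure: X∖int(X∖A) = X∖{1} = {0, 2}
∂A = {0, 2} minus {2} = {0}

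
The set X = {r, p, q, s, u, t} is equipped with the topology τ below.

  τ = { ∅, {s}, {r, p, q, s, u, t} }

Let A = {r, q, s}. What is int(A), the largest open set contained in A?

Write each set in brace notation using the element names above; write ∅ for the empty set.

{s}

open subsets of A: ∅, {s}; so int(A) = {s}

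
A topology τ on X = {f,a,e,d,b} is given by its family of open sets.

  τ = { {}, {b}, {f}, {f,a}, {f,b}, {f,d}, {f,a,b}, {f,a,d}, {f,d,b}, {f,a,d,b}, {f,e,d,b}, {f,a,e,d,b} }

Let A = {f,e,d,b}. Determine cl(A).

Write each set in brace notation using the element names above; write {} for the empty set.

cl via duality: int({a}) = {}, so X∖{} = {f,a,e,d,b}

{f,a,e,d,b}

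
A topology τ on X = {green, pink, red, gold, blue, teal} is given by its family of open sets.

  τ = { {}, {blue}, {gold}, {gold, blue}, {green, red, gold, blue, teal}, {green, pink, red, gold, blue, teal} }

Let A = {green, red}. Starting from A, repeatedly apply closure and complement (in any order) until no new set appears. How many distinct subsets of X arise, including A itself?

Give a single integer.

6

cl via duality: int({pink, gold, blue, teal}) = {gold, blue}, so X∖{gold, blue} = {green, pink, red, teal}
Write k for closure, c for complement:
  1. A     = {green, red}
  2. kA    = {green, pink, red, teal}
  3. cA    = {pink, gold, blue, teal}
  4. ckA   = {gold, blue}
  5. kcA   = {green, pink, red, gold, blue, teal}
  6. ckcA  = {}
applying k or c yields no new set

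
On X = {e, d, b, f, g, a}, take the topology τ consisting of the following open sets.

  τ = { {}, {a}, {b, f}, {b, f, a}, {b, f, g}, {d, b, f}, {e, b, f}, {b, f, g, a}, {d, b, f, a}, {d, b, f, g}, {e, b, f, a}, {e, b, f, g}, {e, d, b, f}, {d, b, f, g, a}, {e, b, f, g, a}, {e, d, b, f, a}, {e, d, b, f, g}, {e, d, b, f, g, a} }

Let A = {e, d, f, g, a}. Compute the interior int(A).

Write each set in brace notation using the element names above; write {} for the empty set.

opens ⊆ A: {}, {a}; union → int = {a}

{a}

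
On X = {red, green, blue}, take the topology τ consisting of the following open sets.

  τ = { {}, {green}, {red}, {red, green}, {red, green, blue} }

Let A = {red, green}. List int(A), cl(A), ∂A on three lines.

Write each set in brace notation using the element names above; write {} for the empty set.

int(A) = {red, green}
cl(A)  = {red, green, blue}
∂A     = {blue}

interior: largest open inside A is {red, green} (from {}, {red}, {green}, {red, green})
cl via duality: int({blue}) = {}, so X∖{} = {red, green, blue}
cl∖int = {blue}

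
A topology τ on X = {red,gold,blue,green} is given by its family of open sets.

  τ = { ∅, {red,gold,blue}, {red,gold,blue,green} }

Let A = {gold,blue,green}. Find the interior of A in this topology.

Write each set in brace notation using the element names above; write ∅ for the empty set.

interior: largest open inside A is ∅ (from ∅)

∅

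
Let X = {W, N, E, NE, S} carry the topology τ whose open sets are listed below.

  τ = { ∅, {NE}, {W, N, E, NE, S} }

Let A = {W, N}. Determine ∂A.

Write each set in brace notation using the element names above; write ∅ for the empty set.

{W, N, E, S}

open subsets of A: ∅; so int(A) = ∅
closure: X∖int(X∖A) = X∖{NE} = {W, N, E, S}
∂A = {W, N, E, S} minus ∅ = {W, N, E, S}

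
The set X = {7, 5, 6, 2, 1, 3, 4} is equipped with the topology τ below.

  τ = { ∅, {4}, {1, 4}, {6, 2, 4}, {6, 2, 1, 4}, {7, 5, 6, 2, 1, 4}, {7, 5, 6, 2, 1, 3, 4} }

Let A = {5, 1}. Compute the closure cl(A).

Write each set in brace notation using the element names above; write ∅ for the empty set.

cl via duality: int({7, 6, 2, 3, 4}) = {6, 2, 4}, so X∖{6, 2, 4} = {7, 5, 1, 3}

{7, 5, 1, 3}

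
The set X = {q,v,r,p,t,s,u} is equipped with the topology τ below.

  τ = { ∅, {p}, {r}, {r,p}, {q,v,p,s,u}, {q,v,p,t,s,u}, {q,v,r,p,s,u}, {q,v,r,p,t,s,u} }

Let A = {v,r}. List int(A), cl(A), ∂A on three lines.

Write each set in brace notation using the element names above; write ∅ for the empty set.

U open, U⊆A: ∅, {r}. int(A) = ⋃ = {r}
X∖A={q,p,t,s,u}, int(X∖A)={p}, hence cl(A)={q,v,r,t,s,u}
∂A: remove int from cl → {q,v,t,s,u}

int(A) = {r}
cl(A)  = {q,v,r,t,s,u}
∂A     = {q,v,t,s,u}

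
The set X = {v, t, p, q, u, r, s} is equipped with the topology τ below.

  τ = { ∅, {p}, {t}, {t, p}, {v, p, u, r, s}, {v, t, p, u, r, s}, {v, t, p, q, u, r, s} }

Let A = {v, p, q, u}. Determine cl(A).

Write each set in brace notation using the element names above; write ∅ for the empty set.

complement {t, r, s}; its interior {t}; cl(A) = X∖{t} = {v, p, q, u, r, s}

{v, p, q, u, r, s}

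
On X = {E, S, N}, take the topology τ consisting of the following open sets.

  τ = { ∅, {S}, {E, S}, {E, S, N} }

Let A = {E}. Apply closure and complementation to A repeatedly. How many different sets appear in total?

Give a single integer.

6

cl via duality: int({S, N}) = {S}, so X∖{S} = {E, N}
Write k for closure, c for complement:
  1. A     = {E}
  2. kA    = {E, N}
  3. cA    = {S, N}
  4. ckA   = {S}
  5. kcA   = {E, S, N}
  6. ckcA  = ∅
applying k or c yields no new set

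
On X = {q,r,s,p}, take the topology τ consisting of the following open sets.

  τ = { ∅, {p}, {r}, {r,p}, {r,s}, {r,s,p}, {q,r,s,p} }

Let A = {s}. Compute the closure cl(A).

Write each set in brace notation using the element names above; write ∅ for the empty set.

{q,s}

X∖A={q,r,p}, int(X∖A)={r,p}, hence cl(A)={q,s}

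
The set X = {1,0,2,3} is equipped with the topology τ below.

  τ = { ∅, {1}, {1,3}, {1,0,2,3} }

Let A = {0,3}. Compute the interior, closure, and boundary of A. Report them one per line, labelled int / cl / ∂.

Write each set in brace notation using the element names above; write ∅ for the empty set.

int(A) = ∅
cl(A)  = {0,2,3}
∂A     = {0,2,3}

open subsets of A: ∅; so int(A) = ∅
closure: X∖int(X∖A) = X∖{1} = {0,2,3}
∂A = {0,2,3} minus ∅ = {0,2,3}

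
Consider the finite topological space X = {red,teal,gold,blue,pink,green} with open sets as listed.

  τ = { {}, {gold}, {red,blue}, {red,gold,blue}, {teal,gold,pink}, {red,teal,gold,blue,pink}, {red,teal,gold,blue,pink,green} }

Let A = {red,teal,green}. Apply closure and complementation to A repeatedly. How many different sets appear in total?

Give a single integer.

10

closure: X∖int(X∖A) = X∖{gold} = {red,teal,blue,pink,green}
Let k=closure and c=complement:
  1. A     = {red,teal,green}
  2. kA    = {red,teal,blue,pink,green}
  3. cA    = {gold,blue,pink}
  4. ckA   = {gold}
  5. kcA   = {red,teal,gold,blue,pink,green}
  6. kckA  = {teal,gold,pink,green}
  7. ckcA  = {}
  8. ckckA = {red,blue}
  9. kckckA = {red,blue,green}
  10. ckckckA = {teal,gold,pink}
— saturated at 10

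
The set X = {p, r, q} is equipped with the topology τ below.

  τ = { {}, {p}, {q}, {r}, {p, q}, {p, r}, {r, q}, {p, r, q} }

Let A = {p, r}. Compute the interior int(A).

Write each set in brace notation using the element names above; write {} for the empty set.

interior: largest open inside A is {p, r} (from {}, {r}, {p}, {p, r})

{p, r}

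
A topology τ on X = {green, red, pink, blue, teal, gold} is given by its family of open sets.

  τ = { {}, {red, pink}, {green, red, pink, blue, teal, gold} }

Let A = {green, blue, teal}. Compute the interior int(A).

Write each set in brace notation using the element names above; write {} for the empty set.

interior: largest open inside A is {} (from {})

{}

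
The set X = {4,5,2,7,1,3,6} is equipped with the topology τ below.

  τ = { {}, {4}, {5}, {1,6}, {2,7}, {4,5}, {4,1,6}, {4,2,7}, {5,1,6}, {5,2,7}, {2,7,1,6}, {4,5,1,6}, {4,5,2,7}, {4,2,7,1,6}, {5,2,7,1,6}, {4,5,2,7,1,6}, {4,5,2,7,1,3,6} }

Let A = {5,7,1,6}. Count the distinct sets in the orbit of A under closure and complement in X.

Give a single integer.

complement {4,2,3}; its interior {4}; cl(A) = X∖{4} = {5,2,7,1,3,6}
With k = closure, c = complement:
  1. A     = {5,7,1,6}
  2. kA    = {5,2,7,1,3,6}
  3. cA    = {4,2,3}
  4. ckA   = {4}
  5. kcA   = {4,2,7,3}
  6. kckA  = {4,3}
  7. ckcA  = {5,1,6}
  8. ckckA = {5,2,7,1,6}
  9. kckcA = {5,1,3,6}
  10. ckckcA = {4,2,7}
k, c of each give nothing new

10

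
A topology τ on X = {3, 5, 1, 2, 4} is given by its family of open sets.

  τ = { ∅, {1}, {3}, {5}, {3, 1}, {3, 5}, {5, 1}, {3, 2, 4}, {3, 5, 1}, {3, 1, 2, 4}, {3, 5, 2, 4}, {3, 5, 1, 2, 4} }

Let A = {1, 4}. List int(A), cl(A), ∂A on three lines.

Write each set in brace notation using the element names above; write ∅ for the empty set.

opens ⊆ A: ∅, {1}; union → int = {1}
complement {3, 5, 2}; its interior {3, 5}; cl(A) = X∖{3, 5} = {1, 2, 4}
boundary = {1, 2, 4} ∖ {1} = {2, 4}

int(A) = {1}
cl(A)  = {1, 2, 4}
∂A     = {2, 4}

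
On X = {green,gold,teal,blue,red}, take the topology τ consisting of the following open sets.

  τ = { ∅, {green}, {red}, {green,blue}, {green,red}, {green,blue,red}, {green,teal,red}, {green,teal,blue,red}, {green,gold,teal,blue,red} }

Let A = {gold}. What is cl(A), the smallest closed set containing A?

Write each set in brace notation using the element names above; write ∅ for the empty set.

{gold}

closure: X∖int(X∖A) = X∖{green,teal,blue,red} = {gold}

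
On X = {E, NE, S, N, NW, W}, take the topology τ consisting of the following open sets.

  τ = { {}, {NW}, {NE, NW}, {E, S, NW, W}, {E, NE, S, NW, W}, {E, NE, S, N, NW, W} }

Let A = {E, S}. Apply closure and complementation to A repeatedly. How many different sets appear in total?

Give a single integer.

6

closure: X∖int(X∖A) = X∖{NE, NW} = {E, S, N, W}
Let k=closure and c=complement:
  1. A     = {E, S}
  2. kA    = {E, S, N, W}
  3. cA    = {NE, N, NW, W}
  4. ckA   = {NE, NW}
  5. kcA   = {E, NE, S, N, NW, W}
  6. ckcA  = {}
— saturated at 6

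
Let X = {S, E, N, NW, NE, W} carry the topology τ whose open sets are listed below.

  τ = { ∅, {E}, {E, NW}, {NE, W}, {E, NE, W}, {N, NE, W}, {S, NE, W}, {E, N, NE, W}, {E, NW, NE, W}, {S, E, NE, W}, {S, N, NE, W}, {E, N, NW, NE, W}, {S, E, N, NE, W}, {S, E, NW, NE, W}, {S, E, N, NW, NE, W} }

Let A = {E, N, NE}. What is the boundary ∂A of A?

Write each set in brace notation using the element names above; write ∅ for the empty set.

{S, N, NW, NE, W}

U open, U⊆A: ∅, {E}. int(A) = ⋃ = {E}
X∖A={S, NW, W}, int(X∖A)=∅, hence cl(A)={S, E, N, NW, NE, W}
∂A: remove int from cl → {S, N, NW, NE, W}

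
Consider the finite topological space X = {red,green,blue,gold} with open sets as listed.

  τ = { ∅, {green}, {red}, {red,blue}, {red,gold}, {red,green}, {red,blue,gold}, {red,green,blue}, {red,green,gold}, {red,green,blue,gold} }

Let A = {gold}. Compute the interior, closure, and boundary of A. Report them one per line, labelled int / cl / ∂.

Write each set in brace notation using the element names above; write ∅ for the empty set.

int(A) = ∅
cl(A)  = {gold}
∂A     = {gold}

open subsets of A: ∅; so int(A) = ∅
closure: X∖int(X∖A) = X∖{red,green,blue} = {gold}
∂A = {gold} minus ∅ = {gold}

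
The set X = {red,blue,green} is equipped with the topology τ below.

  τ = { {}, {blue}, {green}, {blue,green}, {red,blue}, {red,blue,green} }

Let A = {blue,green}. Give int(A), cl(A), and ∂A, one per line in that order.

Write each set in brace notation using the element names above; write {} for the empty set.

open subsets of A: {}, {blue}, {green}, {blue,green}; so int(A) = {blue,green}
closure: X∖int(X∖A) = X∖{} = {red,blue,green}
∂A = {red,blue,green} minus {blue,green} = {red}

int(A) = {blue,green}
cl(A)  = {red,blue,green}
∂A     = {red}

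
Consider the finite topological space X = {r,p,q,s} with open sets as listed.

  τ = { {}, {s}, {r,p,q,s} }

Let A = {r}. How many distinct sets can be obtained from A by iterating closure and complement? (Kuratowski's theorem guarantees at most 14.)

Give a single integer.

complement {p,q,s}; its interior {s}; cl(A) = X∖{s} = {r,p,q}
With k = closure, c = complement:
  1. A     = {r}
  2. kA    = {r,p,q}
  3. cA    = {p,q,s}
  4. ckA   = {s}
  5. kcA   = {r,p,q,s}
  6. ckcA  = {}
k, c of each give nothing new

6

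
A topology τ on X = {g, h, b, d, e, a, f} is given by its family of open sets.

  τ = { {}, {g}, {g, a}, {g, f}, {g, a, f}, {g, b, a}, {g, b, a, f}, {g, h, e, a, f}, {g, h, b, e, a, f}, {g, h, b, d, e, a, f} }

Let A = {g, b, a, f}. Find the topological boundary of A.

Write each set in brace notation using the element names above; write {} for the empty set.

open subsets of A: {}, {g}, {g, f}, {g, a}, {g, a, f}, {g, b, a}, {g, b, a, f}; so int(A) = {g, b, a, f}
closure: X∖int(X∖A) = X∖{} = {g, h, b, d, e, a, f}
∂A = {g, h, b, d, e, a, f} minus {g, b, a, f} = {h, d, e}

{h, d, e}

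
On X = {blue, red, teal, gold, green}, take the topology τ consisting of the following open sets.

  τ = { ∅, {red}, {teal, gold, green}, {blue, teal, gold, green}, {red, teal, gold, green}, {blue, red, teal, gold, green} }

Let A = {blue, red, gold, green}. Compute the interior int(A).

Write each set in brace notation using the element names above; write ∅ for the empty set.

{red}

U open, U⊆A: ∅, {red}. int(A) = ⋃ = {red}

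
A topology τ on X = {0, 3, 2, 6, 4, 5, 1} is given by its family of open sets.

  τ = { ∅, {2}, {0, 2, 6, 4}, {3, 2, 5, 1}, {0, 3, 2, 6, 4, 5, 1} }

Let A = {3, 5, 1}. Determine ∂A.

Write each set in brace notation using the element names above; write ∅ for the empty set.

{3, 5, 1}

open subsets of A: ∅; so int(A) = ∅
closure: X∖int(X∖A) = X∖{0, 2, 6, 4} = {3, 5, 1}
∂A = {3, 5, 1} minus ∅ = {3, 5, 1}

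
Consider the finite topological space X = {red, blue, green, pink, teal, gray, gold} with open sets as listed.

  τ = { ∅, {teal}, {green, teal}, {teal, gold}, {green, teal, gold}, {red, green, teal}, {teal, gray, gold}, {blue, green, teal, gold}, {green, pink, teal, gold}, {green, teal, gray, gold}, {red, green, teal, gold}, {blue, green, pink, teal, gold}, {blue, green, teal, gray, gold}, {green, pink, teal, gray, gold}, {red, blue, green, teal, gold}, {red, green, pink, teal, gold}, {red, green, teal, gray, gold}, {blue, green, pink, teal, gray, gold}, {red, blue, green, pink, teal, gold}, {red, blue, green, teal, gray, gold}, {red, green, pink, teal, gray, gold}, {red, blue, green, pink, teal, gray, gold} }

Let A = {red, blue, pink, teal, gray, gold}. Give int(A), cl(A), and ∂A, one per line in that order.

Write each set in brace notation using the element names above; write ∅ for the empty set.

open subsets of A: ∅, {teal}, {teal, gold}, {teal, gray, gold}; so int(A) = {teal, gray, gold}
closure: X∖int(X∖A) = X∖∅ = {red, blue, green, pink, teal, gray, gold}
∂A = {red, blue, green, pink, teal, gray, gold} minus {teal, gray, gold} = {red, blue, green, pink}

int(A) = {teal, gray, gold}
cl(A)  = {red, blue, green, pink, teal, gray, gold}
∂A     = {red, blue, green, pink}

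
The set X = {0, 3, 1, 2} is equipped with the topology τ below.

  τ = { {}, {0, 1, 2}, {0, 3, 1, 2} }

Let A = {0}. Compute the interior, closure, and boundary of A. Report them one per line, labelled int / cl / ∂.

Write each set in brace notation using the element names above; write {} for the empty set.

int(A) = {}
cl(A)  = {0, 3, 1, 2}
∂A     = {0, 3, 1, 2}

U open, U⊆A: {}. int(A) = ⋃ = {}
X∖A={3, 1, 2}, int(X∖A)={}, hence cl(A)={0, 3, 1, 2}
∂A: remove int from cl → {0, 3, 1, 2}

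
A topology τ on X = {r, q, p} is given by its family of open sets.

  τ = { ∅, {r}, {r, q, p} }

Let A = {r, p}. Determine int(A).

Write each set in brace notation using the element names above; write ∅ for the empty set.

{r}

opens ⊆ A: ∅, {r}; union → int = {r}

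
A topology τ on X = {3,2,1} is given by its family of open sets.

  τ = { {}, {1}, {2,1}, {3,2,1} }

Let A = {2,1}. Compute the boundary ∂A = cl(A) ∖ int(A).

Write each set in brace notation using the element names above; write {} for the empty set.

open subsets of A: {}, {1}, {2,1}; so int(A) = {2,1}
closure: X∖int(X∖A) = X∖{} = {3,2,1}
∂A = {3,2,1} minus {2,1} = {3}

{3}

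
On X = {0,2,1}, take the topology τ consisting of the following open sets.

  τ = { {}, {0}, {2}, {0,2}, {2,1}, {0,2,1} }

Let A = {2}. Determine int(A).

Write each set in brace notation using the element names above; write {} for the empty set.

open subsets of A: {}, {2}; so int(A) = {2}

{2}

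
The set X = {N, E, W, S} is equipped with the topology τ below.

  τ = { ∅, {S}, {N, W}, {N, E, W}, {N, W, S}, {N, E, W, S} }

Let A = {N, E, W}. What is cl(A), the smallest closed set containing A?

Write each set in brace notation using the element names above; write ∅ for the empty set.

{N, E, W}

cl via duality: int({S}) = {S}, so X∖{S} = {N, E, W}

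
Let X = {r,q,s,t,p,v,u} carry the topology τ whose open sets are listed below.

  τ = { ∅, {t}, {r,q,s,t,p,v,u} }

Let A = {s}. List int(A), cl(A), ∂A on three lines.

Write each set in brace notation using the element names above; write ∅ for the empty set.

interior: largest open inside A is ∅ (from ∅)
cl via duality: int({r,q,t,p,v,u}) = {t}, so X∖{t} = {r,q,s,p,v,u}
cl∖int = {r,q,s,p,v,u}

int(A) = ∅
cl(A)  = {r,q,s,p,v,u}
∂A     = {r,q,s,p,v,u}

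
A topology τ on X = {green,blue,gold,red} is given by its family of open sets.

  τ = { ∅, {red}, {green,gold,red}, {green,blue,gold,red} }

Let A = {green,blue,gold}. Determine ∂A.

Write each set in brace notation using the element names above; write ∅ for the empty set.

U open, U⊆A: ∅. int(A) = ⋃ = ∅
X∖A={red}, int(X∖A)={red}, hence cl(A)={green,blue,gold}
∂A: remove int from cl → {green,blue,gold}

{green,blue,gold}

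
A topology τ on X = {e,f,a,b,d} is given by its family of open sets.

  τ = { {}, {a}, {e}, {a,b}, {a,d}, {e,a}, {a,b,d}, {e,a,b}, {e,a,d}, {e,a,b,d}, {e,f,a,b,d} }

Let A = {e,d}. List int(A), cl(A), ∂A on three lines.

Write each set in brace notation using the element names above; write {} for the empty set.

open subsets of A: {}, {e}; so int(A) = {e}
closure: X∖int(X∖A) = X∖{a,b} = {e,f,d}
∂A = {e,f,d} minus {e} = {f,d}

int(A) = {e}
cl(A)  = {e,f,d}
∂A     = {f,d}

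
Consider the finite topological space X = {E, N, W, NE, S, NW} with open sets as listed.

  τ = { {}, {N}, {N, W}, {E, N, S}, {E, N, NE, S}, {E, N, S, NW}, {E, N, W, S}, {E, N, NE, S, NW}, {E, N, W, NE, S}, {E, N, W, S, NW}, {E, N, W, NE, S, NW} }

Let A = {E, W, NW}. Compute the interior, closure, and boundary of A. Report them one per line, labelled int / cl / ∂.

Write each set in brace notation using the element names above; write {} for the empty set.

opens ⊆ A: {}; union → int = {}
complement {N, NE, S}; its interior {N}; cl(A) = X∖{N} = {E, W, NE, S, NW}
boundary = {E, W, NE, S, NW} ∖ {} = {E, W, NE, S, NW}

int(A) = {}
cl(A)  = {E, W, NE, S, NW}
∂A     = {E, W, NE, S, NW}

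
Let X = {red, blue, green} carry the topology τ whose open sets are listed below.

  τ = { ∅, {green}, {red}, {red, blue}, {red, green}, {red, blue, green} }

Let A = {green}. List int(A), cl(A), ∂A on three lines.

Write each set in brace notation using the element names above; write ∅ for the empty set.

open subsets of A: ∅, {green}; so int(A) = {green}
closure: X∖int(X∖A) = X∖{red, blue} = {green}
∂A = {green} minus {green} = ∅

int(A) = {green}
cl(A)  = {green}
∂A     = ∅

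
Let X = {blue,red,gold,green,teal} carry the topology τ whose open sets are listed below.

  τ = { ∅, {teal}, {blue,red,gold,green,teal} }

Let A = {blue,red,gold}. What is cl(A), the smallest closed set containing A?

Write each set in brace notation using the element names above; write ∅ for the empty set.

cl via duality: int({green,teal}) = {teal}, so X∖{teal} = {blue,red,gold,green}

{blue,red,gold,green}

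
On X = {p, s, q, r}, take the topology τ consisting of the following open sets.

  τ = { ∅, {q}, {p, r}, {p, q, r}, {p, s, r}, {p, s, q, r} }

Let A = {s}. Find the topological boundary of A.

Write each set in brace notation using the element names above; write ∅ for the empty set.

open subsets of A: ∅; so int(A) = ∅
closure: X∖int(X∖A) = X∖{p, q, r} = {s}
∂A = {s} minus ∅ = {s}

{s}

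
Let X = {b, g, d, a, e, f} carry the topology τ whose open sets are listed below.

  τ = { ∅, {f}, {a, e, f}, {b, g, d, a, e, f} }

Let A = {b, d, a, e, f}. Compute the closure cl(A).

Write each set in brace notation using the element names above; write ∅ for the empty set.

{b, g, d, a, e, f}

X∖A={g}, int(X∖A)=∅, hence cl(A)={b, g, d, a, e, f}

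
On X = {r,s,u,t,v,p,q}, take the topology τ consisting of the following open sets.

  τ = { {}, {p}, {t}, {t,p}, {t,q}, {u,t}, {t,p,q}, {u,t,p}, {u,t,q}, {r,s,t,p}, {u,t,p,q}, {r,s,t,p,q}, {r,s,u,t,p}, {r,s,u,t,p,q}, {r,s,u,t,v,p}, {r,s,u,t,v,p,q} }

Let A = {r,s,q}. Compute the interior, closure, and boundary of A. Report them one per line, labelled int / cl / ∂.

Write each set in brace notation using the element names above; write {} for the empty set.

U open, U⊆A: {}. int(A) = ⋃ = {}
X∖A={u,t,v,p}, int(X∖A)={u,t,p}, hence cl(A)={r,s,v,q}
∂A: remove int from cl → {r,s,v,q}

int(A) = {}
cl(A)  = {r,s,v,q}
∂A     = {r,s,v,q}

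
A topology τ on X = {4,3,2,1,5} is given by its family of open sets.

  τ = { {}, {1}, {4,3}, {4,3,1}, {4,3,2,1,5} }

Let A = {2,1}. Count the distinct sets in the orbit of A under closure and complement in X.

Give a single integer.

6

complement {4,3,5}; its interior {4,3}; cl(A) = X∖{4,3} = {2,1,5}
With k = closure, c = complement:
  1. A     = {2,1}
  2. kA    = {2,1,5}
  3. cA    = {4,3,5}
  4. ckA   = {4,3}
  5. kcA   = {4,3,2,5}
  6. ckcA  = {1}
k, c of each give nothing new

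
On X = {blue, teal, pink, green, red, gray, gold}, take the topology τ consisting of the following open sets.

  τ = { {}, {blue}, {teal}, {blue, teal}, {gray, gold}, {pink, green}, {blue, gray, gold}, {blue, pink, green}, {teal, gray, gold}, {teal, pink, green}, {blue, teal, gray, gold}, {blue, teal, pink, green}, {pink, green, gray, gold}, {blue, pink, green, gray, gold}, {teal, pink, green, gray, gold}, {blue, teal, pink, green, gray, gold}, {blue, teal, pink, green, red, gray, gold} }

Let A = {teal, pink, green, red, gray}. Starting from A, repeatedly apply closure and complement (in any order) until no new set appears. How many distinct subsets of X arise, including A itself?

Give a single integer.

X∖A={blue, gold}, int(X∖A)={blue}, hence cl(A)={teal, pink, green, red, gray, gold}
Orbit (k=closure, c=complement):
  1. A     = {teal, pink, green, red, gray}
  2. kA    = {teal, pink, green, red, gray, gold}
  3. cA    = {blue, gold}
  4. ckA   = {blue}
  5. kcA   = {blue, red, gray, gold}
  6. kckA  = {blue, red}
  7. ckcA  = {teal, pink, green}
  8. ckckA = {teal, pink, green, gray, gold}
  9. kckcA = {teal, pink, green, red}
  10. ckckcA = {blue, gray, gold}
(closed under both — stop)

10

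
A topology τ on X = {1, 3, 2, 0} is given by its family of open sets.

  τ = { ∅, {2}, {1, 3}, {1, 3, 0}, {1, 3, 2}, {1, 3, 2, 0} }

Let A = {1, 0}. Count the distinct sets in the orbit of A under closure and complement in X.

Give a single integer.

cl via duality: int({3, 2}) = {2}, so X∖{2} = {1, 3, 0}
Write k for closure, c for complement:
  1. A     = {1, 0}
  2. kA    = {1, 3, 0}
  3. cA    = {3, 2}
  4. ckA   = {2}
  5. kcA   = {1, 3, 2, 0}
  6. ckcA  = ∅
applying k or c yields no new set

6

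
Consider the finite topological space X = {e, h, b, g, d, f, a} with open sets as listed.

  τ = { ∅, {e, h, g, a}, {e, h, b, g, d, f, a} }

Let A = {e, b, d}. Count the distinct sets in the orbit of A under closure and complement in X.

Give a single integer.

complement {h, g, f, a}; its interior ∅; cl(A) = X∖∅ = {e, h, b, g, d, f, a}
With k = closure, c = complement:
  1. A     = {e, b, d}
  2. kA    = {e, h, b, g, d, f, a}
  3. cA    = {h, g, f, a}
  4. ckA   = ∅
k, c of each give nothing new

4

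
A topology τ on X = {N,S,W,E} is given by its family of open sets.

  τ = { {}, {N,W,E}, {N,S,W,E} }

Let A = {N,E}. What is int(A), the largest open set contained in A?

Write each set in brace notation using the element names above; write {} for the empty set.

{}

interior: largest open inside A is {} (from {})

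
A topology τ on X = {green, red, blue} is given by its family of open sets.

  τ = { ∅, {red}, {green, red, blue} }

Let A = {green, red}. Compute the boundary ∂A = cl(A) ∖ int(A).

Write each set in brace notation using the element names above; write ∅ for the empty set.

interior: largest open inside A is {red} (from ∅, {red})
cl via duality: int({blue}) = ∅, so X∖∅ = {green, red, blue}
cl∖int = {green, blue}

{green, blue}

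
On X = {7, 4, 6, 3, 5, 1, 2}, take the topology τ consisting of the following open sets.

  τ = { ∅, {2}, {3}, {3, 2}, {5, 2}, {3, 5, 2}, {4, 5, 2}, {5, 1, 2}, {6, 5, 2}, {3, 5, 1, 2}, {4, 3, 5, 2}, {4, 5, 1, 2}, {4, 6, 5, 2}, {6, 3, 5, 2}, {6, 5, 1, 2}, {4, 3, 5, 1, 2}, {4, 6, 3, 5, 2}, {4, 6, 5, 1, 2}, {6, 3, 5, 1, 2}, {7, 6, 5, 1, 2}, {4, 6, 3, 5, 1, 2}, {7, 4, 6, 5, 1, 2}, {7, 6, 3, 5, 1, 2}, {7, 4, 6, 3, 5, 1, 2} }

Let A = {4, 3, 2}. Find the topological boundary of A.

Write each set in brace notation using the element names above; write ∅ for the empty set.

{7, 4, 6, 5, 1}

opens ⊆ A: ∅, {2}, {3}, {3, 2}; union → int = {3, 2}
complement {7, 6, 5, 1}; its interior ∅; cl(A) = X∖∅ = {7, 4, 6, 3, 5, 1, 2}
boundary = {7, 4, 6, 3, 5, 1, 2} ∖ {3, 2} = {7, 4, 6, 5, 1}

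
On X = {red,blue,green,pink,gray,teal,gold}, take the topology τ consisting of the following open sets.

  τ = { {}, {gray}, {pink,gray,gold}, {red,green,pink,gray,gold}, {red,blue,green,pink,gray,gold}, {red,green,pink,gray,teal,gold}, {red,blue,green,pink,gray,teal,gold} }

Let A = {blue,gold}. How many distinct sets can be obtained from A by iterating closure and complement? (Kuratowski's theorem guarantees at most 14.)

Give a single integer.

6

complement {red,green,pink,gray,teal}; its interior {gray}; cl(A) = X∖{gray} = {red,blue,green,pink,teal,gold}
With k = closure, c = complement:
  1. A     = {blue,gold}
  2. kA    = {red,blue,green,pink,teal,gold}
  3. cA    = {red,green,pink,gray,teal}
  4. ckA   = {gray}
  5. kcA   = {red,blue,green,pink,gray,teal,gold}
  6. ckcA  = {}
k, c of each give nothing new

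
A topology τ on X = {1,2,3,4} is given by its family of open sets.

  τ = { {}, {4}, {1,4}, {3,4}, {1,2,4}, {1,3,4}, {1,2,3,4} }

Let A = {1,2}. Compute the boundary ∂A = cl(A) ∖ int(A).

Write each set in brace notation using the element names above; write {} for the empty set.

{1,2}

interior: largest open inside A is {} (from {})
cl via duality: int({3,4}) = {3,4}, so X∖{3,4} = {1,2}
cl∖int = {1,2}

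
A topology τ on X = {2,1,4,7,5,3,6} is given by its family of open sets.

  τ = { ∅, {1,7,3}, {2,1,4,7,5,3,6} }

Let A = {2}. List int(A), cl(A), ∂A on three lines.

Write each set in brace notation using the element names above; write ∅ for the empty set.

int(A) = ∅
cl(A)  = {2,4,5,6}
∂A     = {2,4,5,6}

open subsets of A: ∅; so int(A) = ∅
closure: X∖int(X∖A) = X∖{1,7,3} = {2,4,5,6}
∂A = {2,4,5,6} minus ∅ = {2,4,5,6}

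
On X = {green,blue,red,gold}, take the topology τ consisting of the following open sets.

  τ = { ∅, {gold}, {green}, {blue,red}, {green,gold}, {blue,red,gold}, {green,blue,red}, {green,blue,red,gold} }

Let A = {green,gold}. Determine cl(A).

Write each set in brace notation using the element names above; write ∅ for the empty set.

{green,gold}

closure: X∖int(X∖A) = X∖{blue,red} = {green,gold}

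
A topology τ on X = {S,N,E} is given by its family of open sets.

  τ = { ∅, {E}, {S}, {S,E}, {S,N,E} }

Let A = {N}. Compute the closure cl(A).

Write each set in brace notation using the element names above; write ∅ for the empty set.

{N}

complement {S,E}; its interior {S,E}; cl(A) = X∖{S,E} = {N}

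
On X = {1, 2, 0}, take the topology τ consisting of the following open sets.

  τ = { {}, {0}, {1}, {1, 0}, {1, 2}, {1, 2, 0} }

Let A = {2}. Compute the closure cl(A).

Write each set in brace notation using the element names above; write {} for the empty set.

{2}

X∖A={1, 0}, int(X∖A)={1, 0}, hence cl(A)={2}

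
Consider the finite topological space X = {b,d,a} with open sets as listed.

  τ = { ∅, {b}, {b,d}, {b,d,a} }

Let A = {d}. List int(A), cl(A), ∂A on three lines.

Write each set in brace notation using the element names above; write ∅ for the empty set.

int(A) = ∅
cl(A)  = {d,a}
∂A     = {d,a}

opens ⊆ A: ∅; union → int = ∅
complement {b,a}; its interior {b}; cl(A) = X∖{b} = {d,a}
boundary = {d,a} ∖ ∅ = {d,a}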